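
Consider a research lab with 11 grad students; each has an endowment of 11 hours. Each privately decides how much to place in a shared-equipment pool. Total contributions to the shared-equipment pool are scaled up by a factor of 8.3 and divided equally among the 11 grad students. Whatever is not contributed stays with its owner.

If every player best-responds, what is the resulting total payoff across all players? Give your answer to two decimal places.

Each contributed unit returns 8.3/11 = 0.7545 to its contributor — below 1 — so contributing 0 is dominant for every player. At the Nash equilibrium everyone keeps their 11, and the group total is 11 × 11 = 121.

121.00 hours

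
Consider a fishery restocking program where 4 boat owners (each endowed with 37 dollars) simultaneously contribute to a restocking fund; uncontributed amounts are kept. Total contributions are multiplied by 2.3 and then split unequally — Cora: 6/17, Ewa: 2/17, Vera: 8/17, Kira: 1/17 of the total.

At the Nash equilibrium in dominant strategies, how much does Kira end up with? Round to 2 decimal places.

42.01 dollars

Each unit j contributes comes back to j as 2.3 × (j's share), so j prefers to contribute only if that share exceeds 1/2.3 = 0.4348; otherwise keeping the unit dominates.
Vera alone (share 8/17) is above the threshold, contributing 37; the remaining 3 contribute 0. Total contributed: 37.
Kira keeps 37 and receives 2.3 × 37 × 1/17 = 5.01 from the restocking fund, for a payoff of 42.01.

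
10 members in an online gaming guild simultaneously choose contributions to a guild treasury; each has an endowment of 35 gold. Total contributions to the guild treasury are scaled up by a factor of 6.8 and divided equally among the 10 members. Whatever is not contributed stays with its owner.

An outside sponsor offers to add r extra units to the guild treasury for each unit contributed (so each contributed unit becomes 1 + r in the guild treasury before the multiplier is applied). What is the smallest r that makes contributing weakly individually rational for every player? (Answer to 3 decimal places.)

0.471

With matching at rate r, one contributed unit becomes (1 + r) in the guild treasury and returns 6.8 × (1 + r) / 10 to the contributor.
Setting this equal to 1: 1 + r = 10/6.8 = 1.4706.
So the minimum matching rate is r = 1.4706 − 1 = 0.471.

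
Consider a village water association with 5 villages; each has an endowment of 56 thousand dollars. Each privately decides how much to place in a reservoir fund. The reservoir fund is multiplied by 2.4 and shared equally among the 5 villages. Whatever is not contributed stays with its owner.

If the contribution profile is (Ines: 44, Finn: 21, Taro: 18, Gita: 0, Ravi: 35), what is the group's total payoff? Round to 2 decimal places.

445.20 thousand dollars

Total contributed: 44 + 21 + 18 + 0 + 35 = 118; total kept: 5 × 56 − 118 = 162.
The reservoir fund pays out 2.4 × 118 = 283.20 in aggregate.
Group total = 162 + 283.20 = 445.20.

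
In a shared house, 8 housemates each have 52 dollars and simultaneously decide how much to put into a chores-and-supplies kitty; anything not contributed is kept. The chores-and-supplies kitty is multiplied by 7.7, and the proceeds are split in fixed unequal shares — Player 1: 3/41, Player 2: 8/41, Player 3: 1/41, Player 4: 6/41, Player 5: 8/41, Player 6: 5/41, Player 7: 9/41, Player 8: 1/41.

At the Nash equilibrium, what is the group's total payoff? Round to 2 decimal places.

1809.60 dollars

Each unit j contributes comes back to j as 7.7 × (j's share), so j prefers to contribute only if that share exceeds 1/7.7 = 0.1299; otherwise keeping the unit dominates.
The shares above 0.1299 belong to Player 2, Player 4, Player 5 and Player 7, contributing 52 each; the remaining 4 contribute 0. Total contributed: 208.
The chores-and-supplies kitty pays out 7.7 × 208 = 1601.60 in total (split across the unequal shares, but the aggregate is all that matters for the group sum).
The 4 free-riders keep 52 each, adding 208. Group total = 208 + 1601.60 = 1809.60.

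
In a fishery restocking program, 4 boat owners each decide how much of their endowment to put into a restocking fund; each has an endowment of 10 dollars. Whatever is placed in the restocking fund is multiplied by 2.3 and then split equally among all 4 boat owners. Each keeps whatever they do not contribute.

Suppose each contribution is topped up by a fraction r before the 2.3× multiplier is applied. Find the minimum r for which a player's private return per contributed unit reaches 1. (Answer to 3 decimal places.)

With matching at rate r, one contributed unit becomes (1 + r) in the restocking fund and returns 2.3 × (1 + r) / 4 to the contributor.
Setting this equal to 1: 1 + r = 4/2.3 = 1.7391.
So the minimum matching rate is r = 1.7391 − 1 = 0.739.

0.739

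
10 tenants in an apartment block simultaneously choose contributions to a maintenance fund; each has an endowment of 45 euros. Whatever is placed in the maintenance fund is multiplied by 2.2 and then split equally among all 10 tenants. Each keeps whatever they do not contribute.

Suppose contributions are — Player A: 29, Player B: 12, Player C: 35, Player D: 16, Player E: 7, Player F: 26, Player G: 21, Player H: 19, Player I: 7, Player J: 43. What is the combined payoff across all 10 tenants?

Total contributed: 29 + 12 + 35 + 16 + 7 + 26 + 21 + 19 + 7 + 43 = 215; total kept: 10 × 45 − 215 = 235.
The maintenance fund pays out 2.2 × 215 = 473.00 in aggregate.
Group total = 235 + 473.00 = 708.00.

708.00 euros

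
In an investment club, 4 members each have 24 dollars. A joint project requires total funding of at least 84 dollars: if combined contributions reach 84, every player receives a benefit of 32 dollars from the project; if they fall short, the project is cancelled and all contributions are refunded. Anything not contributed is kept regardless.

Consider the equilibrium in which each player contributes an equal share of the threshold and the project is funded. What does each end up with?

35 dollars

Equal share of the threshold: 84/4 = 21.
At this profile no one gains by cutting their contribution: any cut drops the total below 84, the project is cancelled, contributions are refunded, and the deviator ends with 24, which is less than 24 − 21 + 32 = 35. Contributing more than 21 just wastes the excess. So contributing exactly 21 is a best response.
Each player's payoff: 24 − 21 + 32 = 35.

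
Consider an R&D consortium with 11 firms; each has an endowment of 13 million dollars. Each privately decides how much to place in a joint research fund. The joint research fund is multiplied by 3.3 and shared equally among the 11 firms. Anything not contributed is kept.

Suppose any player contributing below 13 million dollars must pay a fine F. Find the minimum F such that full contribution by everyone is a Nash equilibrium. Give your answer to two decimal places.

Given the others contribute fully, the best deviation is to contribute 0 (any partial contribution still incurs the fine and gives up units whose private return 0.3000 is below 1).
Deviating from 13 to 0 saves 13 million dollars but forfeits the deviator's share of the drop in the joint research fund: 3.3/11 × 13 = 3.90.
So the deviation gain is 13 − 3.90 = 9.10, and the fine must be at least 9.10 million dollars to wipe it out.

9.10 million dollars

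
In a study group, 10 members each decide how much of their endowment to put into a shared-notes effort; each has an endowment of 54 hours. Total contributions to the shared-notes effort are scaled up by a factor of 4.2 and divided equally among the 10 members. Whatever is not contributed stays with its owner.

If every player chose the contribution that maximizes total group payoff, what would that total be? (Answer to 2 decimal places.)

Each contributed unit returns 4.200 to the group as a whole (0.4200 to each of 10 players), which exceeds 1, so the social optimum is full contribution: group total = 4.200 × 540 = 2268.00.

2268.00 hours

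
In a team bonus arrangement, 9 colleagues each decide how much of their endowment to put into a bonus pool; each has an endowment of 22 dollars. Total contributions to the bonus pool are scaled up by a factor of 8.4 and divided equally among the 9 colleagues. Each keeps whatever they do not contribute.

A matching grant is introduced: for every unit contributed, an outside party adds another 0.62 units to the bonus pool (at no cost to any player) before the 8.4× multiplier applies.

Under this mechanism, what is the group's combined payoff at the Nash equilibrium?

2694.38 dollars

Under the mechanism each unit contributed yields 8.4 × 1.62 / 9 = 1.5120 back to its contributor per unit of net cost, which exceeds 1, making full contribution the dominant choice for everyone.
So the Nash equilibrium is full contribution by all 9; the group earns 8.4 × 1.62 × 198 = 2694.38.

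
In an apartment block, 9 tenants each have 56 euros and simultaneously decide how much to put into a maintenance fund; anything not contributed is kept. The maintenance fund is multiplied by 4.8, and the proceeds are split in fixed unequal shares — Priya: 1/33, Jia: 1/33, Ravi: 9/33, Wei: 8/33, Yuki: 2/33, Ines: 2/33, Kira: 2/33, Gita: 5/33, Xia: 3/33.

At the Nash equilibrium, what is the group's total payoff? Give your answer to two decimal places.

Each unit j contributes comes back to j as 4.8 × (j's share), so j prefers to contribute only if that share exceeds 1/4.8 = 0.2083; otherwise keeping the unit dominates.
The shares above 0.2083 belong to Ravi and Wei, contributing 56 each; the remaining 7 contribute 0. Total contributed: 112.
The maintenance fund pays out 4.8 × 112 = 537.60 in total (split across the unequal shares, but the aggregate is all that matters for the group sum).
The 7 free-riders keep 56 each, adding 392. Group total = 392 + 537.60 = 929.60.

929.60 euros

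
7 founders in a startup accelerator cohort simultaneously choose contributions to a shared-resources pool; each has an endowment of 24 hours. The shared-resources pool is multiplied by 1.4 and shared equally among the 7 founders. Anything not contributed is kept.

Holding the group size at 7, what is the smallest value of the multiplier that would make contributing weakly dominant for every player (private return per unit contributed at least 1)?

7

A contributed unit returns (multiplier)/7 to its contributor.
This reaches 1 exactly when the multiplier is 7.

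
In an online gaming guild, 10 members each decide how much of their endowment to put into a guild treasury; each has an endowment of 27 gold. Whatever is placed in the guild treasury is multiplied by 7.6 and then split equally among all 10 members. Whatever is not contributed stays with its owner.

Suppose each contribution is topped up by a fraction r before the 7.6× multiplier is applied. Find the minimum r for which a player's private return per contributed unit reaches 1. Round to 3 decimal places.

0.316

With matching at rate r, one contributed unit becomes (1 + r) in the guild treasury and returns 7.6 × (1 + r) / 10 to the contributor.
Setting this equal to 1: 1 + r = 10/7.6 = 1.3158.
So the minimum matching rate is r = 1.3158 − 1 = 0.316.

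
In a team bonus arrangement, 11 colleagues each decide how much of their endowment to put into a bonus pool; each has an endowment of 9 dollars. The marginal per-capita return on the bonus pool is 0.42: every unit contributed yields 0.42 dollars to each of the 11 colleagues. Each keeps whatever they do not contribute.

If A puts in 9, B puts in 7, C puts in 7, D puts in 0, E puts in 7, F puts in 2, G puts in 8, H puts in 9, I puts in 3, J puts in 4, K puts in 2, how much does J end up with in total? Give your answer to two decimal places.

29.36 dollars

Total contributed: 9 + 7 + 7 + 0 + 7 + 2 + 8 + 9 + 3 + 4 + 2 = 58.
Each receives 0.42 × 58 = 24.36 from the bonus pool.
J keeps 9 − 4 = 5, so J's payoff is 5 + 24.36 = 29.36.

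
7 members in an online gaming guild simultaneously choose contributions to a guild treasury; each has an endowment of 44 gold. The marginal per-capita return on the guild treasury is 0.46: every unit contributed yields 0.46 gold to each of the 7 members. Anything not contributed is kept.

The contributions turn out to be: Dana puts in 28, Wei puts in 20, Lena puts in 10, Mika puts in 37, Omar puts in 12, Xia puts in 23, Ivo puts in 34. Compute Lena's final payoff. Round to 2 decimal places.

Total contributed: 28 + 20 + 10 + 37 + 12 + 23 + 34 = 164.
Each receives 0.46 × 164 = 75.44 from the guild treasury.
Lena keeps 44 − 10 = 34, so Lena's payoff is 34 + 75.44 = 109.44.

109.44 gold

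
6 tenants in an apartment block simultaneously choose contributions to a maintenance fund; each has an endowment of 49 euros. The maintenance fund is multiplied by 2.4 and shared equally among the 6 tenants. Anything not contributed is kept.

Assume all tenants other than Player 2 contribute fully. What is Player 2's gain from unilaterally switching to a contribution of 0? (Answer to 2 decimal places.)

29.40 euros

Switching from a contribution of 49 to 0 lets Player 2 keep an extra 49 euros, but lowers the maintenance fund by 49, which costs Player 2 their own share of that drop: 2.4/6 × 49 = 19.60.
Net gain = 49 − 19.60 = 29.40. The private return per contributed unit (0.4000) is below 1, so free-riding is indeed the best response regardless of what the others do.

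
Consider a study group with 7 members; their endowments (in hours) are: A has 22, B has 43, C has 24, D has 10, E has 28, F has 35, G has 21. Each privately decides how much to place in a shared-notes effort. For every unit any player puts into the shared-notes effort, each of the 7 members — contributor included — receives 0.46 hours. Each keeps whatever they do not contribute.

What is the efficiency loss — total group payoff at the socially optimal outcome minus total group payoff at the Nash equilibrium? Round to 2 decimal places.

The private return per contributed unit is 0.46 < 1 for everyone, so the Nash equilibrium is zero contribution and the group total is Σ E_j = 22 + 43 + 24 + 10 + 28 + 35 + 21 = 183.
Each contributed unit returns 3.220 to the group, so the social optimum is full contribution by everyone: group total = 3.220 × 183 = 589.26.
Efficiency loss = (3.220 − 1) × 183 = 406.26.

406.26 hours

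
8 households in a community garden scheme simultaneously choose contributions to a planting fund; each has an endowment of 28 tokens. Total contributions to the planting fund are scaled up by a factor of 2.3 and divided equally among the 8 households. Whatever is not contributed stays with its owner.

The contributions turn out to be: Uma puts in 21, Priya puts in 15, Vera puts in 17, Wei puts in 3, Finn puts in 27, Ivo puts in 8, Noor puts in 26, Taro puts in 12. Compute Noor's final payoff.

39.09 tokens

Total contributed: 21 + 15 + 17 + 3 + 27 + 8 + 26 + 12 = 129.
Each receives 2.3 × 129 / 8 = 37.09 from the planting fund.
Noor keeps 28 − 26 = 2, so Noor's payoff is 2 + 37.09 = 39.09.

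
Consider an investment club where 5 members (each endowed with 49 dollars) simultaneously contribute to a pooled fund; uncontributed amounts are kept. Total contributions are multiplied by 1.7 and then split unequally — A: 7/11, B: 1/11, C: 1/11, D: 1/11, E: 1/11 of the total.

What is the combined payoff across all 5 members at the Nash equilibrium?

For player j, contributing a unit is worthwhile iff 1.7 × (j's share) ≥ 1, i.e. iff j's share is at least 0.5882.
The only share above 0.5882 is A's 7/11, contributing 49; the remaining 4 contribute 0. Total contributed: 49.
The pooled fund pays out 1.7 × 49 = 83.30 in total (split across the unequal shares, but the aggregate is all that matters for the group sum).
The 4 free-riders keep 49 each, adding 196. Group total = 196 + 83.30 = 279.30.

279.30 dollars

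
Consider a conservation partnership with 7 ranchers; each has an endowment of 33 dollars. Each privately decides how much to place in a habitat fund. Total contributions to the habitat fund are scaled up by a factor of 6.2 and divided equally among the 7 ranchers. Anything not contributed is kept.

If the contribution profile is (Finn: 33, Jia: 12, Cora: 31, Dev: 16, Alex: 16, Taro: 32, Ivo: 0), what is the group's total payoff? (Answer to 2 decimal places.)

Total contributed: 33 + 12 + 31 + 16 + 16 + 32 + 0 = 140; total kept: 7 × 33 − 140 = 91.
The habitat fund pays out 6.2 × 140 = 868.00 in aggregate.
Group total = 91 + 868.00 = 959.00.

959.00 dollars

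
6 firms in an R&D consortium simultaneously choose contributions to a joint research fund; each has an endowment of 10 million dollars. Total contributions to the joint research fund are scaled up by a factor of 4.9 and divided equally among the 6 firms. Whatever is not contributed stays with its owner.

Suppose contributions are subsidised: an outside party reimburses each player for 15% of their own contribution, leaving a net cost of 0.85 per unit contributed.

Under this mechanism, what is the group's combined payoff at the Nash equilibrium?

Even with the mechanism, each unit contributed returns only (4.9/6) / 0.85 = 0.9608 per unit of net cost, so contributing nothing is still dominant.
At the Nash equilibrium no one contributes; group total payoff = 6 × 10 = 60.

60.00 million dollars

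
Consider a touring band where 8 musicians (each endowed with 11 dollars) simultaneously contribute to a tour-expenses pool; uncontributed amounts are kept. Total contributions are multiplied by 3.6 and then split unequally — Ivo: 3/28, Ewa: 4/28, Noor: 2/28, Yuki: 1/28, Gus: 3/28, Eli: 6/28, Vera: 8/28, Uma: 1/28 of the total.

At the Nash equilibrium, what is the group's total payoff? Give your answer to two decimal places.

116.60 dollars

A player with share s gets back 3.6·s per unit contributed, so full contribution is dominant for anyone with s > 1/3.6 = 0.2778 and zero contribution is dominant for anyone below.
Only Vera (8/28) clears that bar, contributing 11; the remaining 7 contribute 0. Total contributed: 11.
The tour-expenses pool pays out 3.6 × 11 = 39.60 in total (split across the unequal shares, but the aggregate is all that matters for the group sum).
The 7 free-riders keep 11 each, adding 77. Group total = 77 + 39.60 = 116.60.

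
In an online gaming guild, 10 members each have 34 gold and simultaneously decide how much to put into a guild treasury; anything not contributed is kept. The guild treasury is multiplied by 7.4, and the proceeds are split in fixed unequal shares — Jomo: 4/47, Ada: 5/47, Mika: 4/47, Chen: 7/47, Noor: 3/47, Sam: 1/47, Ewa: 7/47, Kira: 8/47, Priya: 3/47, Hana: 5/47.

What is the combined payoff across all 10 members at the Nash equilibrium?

Each unit j contributes comes back to j as 7.4 × (j's share), so j prefers to contribute only if that share exceeds 1/7.4 = 0.1351; otherwise keeping the unit dominates.
Chen, Ewa and Kira clear that bar, contributing 34 each; the remaining 7 contribute 0. Total contributed: 102.
The guild treasury pays out 7.4 × 102 = 754.80 in total (split across the unequal shares, but the aggregate is all that matters for the group sum).
The 7 free-riders keep 34 each, adding 238. Group total = 238 + 754.80 = 992.80.

992.80 gold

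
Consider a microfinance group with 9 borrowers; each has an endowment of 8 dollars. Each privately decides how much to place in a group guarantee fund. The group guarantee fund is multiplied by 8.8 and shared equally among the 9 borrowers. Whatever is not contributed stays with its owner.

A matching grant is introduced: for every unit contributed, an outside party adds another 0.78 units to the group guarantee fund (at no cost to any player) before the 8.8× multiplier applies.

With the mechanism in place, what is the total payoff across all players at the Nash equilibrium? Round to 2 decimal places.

The effective private return per unit is now 8.8 × 1.78 / 9 = 1.7404 > 1, so every player's dominant strategy flips to full contribution.
At the Nash equilibrium everyone contributes 8. Group total payoff = 8.8 × 1.78 × 72 = 1127.81.

1127.81 dollars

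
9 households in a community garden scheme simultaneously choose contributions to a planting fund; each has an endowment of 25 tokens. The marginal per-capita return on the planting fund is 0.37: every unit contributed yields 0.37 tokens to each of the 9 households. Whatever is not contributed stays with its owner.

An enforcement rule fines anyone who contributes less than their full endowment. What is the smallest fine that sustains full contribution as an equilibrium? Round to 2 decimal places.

15.75 tokens

Given the others contribute fully, the best deviation is to contribute 0 (any partial contribution still incurs the fine and gives up units whose private return 0.37 is below 1).
Deviating from 25 to 0 saves 25 tokens but forfeits the deviator's share of the drop in the planting fund: 0.37 × 25 = 9.25.
So the deviation gain is 25 − 9.25 = 15.75, and the fine must be at least 15.75 tokens to wipe it out.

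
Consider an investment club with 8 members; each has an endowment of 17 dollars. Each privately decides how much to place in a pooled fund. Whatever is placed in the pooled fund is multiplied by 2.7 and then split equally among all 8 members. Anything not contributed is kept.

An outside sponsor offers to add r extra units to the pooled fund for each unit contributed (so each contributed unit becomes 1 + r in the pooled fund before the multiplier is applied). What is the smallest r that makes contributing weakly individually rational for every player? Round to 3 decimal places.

1.963

With matching at rate r, one contributed unit becomes (1 + r) in the pooled fund and returns 2.7 × (1 + r) / 8 to the contributor.
Setting this equal to 1: 1 + r = 8/2.7 = 2.9630.
So the minimum matching rate is r = 2.9630 − 1 = 1.963.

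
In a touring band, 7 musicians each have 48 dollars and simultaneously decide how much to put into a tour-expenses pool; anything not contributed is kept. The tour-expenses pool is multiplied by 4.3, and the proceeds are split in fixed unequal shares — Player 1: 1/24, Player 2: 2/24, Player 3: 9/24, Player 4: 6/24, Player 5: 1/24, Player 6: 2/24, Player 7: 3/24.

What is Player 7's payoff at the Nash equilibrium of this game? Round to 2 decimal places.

99.60 dollars

Player j's private return per contributed unit is 4.3 × (j's share). Contributing is weakly dominant for j when that share is at least 1/4.3 = 0.2326, and contributing 0 is dominant otherwise.
Player 3 and Player 4 are above the threshold, contributing 48 each; the remaining 5 contribute 0. Total contributed: 96.
Player 7 keeps 48 and receives 4.3 × 96 × 3/24 = 51.60 from the tour-expenses pool, for a payoff of 99.60.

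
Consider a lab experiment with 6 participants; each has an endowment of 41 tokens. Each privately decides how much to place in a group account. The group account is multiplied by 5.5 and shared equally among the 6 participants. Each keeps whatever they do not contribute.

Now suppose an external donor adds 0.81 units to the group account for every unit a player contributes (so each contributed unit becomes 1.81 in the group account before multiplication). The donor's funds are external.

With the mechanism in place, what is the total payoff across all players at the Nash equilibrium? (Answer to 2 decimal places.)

Under the mechanism each unit contributed yields 5.5 × 1.81 / 6 = 1.6592 back to its contributor per unit of net cost, which exceeds 1, making full contribution the dominant choice for everyone.
At the Nash equilibrium everyone contributes 41. Group total payoff = 5.5 × 1.81 × 246 = 2448.93.

2448.93 tokens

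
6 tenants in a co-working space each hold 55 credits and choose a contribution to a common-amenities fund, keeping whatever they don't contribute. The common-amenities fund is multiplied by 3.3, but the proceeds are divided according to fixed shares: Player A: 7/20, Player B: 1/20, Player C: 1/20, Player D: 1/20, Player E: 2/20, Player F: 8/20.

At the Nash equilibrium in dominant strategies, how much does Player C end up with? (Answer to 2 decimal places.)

A player with share s gets back 3.3·s per unit contributed, so full contribution is dominant for anyone with s > 1/3.3 = 0.3030 and zero contribution is dominant for anyone below.
Player A and Player F are above the threshold, contributing 55 each; the remaining 4 contribute 0. Total contributed: 110.
Player C keeps 55 and receives 3.3 × 110 × 1/20 = 18.15 from the common-amenities fund, for a payoff of 73.15.

73.15 credits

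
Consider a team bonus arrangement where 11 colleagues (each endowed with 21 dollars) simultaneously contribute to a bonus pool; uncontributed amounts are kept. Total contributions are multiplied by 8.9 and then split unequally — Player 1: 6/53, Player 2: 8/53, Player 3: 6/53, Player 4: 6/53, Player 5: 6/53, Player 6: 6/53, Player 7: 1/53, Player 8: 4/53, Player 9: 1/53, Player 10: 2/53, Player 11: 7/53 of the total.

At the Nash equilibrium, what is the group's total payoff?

1392.30 dollars

Each unit j contributes comes back to j as 8.9 × (j's share), so j prefers to contribute only if that share exceeds 1/8.9 = 0.1124; otherwise keeping the unit dominates.
The shares above 0.1124 belong to Player 1, Player 2, Player 3, Player 4, Player 5, Player 6 and Player 11, contributing 21 each; the remaining 4 contribute 0. Total contributed: 147.
The bonus pool pays out 8.9 × 147 = 1308.30 in total (split across the unequal shares, but the aggregate is all that matters for the group sum).
The 4 free-riders keep 21 each, adding 84. Group total = 84 + 1308.30 = 1392.30.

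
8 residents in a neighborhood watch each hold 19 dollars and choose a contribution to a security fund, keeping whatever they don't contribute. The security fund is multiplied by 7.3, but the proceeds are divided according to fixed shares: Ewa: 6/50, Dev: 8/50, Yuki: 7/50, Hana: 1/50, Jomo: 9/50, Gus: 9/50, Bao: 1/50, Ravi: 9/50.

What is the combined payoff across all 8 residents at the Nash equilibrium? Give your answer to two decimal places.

750.50 dollars

Player j's private return per contributed unit is 7.3 × (j's share). Contributing is weakly dominant for j when that share is at least 1/7.3 = 0.1370, and contributing 0 is dominant otherwise.
The shares above 0.1370 belong to Dev, Yuki, Jomo, Gus and Ravi, contributing 19 each; the remaining 3 contribute 0. Total contributed: 95.
The security fund pays out 7.3 × 95 = 693.50 in total (split across the unequal shares, but the aggregate is all that matters for the group sum).
The 3 free-riders keep 19 each, adding 57. Group total = 57 + 693.50 = 750.50.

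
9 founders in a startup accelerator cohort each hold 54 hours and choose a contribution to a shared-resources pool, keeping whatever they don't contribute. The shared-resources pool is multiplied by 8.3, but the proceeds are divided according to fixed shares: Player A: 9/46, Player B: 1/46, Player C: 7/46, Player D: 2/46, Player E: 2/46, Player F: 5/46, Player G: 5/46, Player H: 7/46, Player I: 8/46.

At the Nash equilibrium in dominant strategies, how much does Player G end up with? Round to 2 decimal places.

Player j's private return per contributed unit is 8.3 × (j's share). Contributing is weakly dominant for j when that share is at least 1/8.3 = 0.1205, and contributing 0 is dominant otherwise.
Player A, Player C, Player H and Player I clear that bar, contributing 54 each; the remaining 5 contribute 0. Total contributed: 216.
Player G keeps 54 and receives 8.3 × 216 × 5/46 = 194.87 from the shared-resources pool, for a payoff of 248.87.

248.87 hours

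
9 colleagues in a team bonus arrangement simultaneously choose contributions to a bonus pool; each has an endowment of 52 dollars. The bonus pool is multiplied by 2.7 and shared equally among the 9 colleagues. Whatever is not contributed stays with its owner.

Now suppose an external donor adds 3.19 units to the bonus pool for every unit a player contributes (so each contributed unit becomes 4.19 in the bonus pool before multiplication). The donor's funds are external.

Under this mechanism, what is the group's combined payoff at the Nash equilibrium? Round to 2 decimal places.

The effective private return per unit is now 2.7 × 4.19 / 9 = 1.2570 > 1, so every player's dominant strategy flips to full contribution.
At the Nash equilibrium everyone contributes 52. Group total payoff = 2.7 × 4.19 × 468 = 5294.48.

5294.48 dollars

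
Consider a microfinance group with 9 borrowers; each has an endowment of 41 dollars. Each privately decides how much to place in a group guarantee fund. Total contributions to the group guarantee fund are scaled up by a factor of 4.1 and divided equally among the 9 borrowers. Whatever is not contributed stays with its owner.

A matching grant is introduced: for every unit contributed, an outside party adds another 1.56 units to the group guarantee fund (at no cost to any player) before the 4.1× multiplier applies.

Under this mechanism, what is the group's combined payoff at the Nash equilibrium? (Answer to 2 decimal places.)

3873.02 dollars

The effective private return per unit is now 4.1 × 2.56 / 9 = 1.1662 > 1, so every player's dominant strategy flips to full contribution.
So the Nash equilibrium is full contribution by all 9; the group earns 4.1 × 2.56 × 369 = 3873.02.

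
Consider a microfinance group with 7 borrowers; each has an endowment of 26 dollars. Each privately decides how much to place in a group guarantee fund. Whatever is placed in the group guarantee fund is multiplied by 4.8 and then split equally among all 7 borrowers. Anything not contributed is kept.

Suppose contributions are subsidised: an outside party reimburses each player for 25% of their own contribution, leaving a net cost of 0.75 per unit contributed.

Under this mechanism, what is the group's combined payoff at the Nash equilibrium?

With the mechanism, a contributed unit returns (4.8/7) / 0.75 = 0.9143 per unit of net cost — still below 1 — so contributing 0 remains dominant for every player.
Everyone keeps their endowment and the group total is 7 × 26 = 182.

182.00 dollars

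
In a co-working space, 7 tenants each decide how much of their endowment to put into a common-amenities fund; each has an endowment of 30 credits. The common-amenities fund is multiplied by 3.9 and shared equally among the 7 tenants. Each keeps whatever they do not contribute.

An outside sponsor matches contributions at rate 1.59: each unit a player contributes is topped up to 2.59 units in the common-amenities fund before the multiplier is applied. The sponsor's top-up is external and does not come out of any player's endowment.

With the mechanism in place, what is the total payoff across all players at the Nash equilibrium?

2121.21 credits

The effective private return per unit is now 3.9 × 2.59 / 7 = 1.4430 > 1, so every player's dominant strategy flips to full contribution.
At the Nash equilibrium everyone contributes 30. Group total payoff = 3.9 × 2.59 × 210 = 2121.21.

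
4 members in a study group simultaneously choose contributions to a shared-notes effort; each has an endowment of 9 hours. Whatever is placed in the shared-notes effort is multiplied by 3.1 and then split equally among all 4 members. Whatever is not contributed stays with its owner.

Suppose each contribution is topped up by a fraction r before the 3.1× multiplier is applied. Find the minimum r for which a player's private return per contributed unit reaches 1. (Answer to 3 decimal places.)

0.290

With matching at rate r, one contributed unit becomes (1 + r) in the shared-notes effort and returns 3.1 × (1 + r) / 4 to the contributor.
Setting this equal to 1: 1 + r = 4/3.1 = 1.2903.
So the minimum matching rate is r = 1.2903 − 1 = 0.290.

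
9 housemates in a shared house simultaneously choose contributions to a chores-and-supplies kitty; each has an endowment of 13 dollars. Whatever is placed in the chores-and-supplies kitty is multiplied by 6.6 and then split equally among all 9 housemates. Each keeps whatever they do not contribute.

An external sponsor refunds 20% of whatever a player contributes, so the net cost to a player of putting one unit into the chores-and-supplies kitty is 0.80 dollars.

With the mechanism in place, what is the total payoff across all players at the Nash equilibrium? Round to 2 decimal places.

The effective private return is (6.6/9) / 0.80 = 0.9167, which is still under 1, so the mechanism doesn't change anyone's dominant strategy: zero contribution.
Everyone keeps their endowment and the group total is 9 × 13 = 117.

117.00 dollars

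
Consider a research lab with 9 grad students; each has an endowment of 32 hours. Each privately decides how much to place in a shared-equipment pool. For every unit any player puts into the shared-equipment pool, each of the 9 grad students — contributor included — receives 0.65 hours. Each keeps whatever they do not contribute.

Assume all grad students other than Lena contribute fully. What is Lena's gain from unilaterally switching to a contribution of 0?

11.20 hours

Switching from a contribution of 32 to 0 lets Lena keep an extra 32 hours, but lowers the shared-equipment pool by 32, which costs Lena their own share of that drop: 0.65 × 32 = 20.80.
Net gain = 32 − 20.80 = 11.20. The private return per contributed unit (0.65) is below 1, so free-riding is indeed the best response regardless of what the others do.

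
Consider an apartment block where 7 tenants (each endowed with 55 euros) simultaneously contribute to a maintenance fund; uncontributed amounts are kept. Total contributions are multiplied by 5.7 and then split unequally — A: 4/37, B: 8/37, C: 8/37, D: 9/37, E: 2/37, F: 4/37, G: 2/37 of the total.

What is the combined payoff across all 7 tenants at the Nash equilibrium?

For player j, contributing a unit is worthwhile iff 5.7 × (j's share) ≥ 1, i.e. iff j's share is at least 0.1754.
B, C and D are above the threshold, contributing 55 each; the remaining 4 contribute 0. Total contributed: 165.
The maintenance fund pays out 5.7 × 165 = 940.50 in total (split across the unequal shares, but the aggregate is all that matters for the group sum).
The 4 free-riders keep 55 each, adding 220. Group total = 220 + 940.50 = 1160.50.

1160.50 euros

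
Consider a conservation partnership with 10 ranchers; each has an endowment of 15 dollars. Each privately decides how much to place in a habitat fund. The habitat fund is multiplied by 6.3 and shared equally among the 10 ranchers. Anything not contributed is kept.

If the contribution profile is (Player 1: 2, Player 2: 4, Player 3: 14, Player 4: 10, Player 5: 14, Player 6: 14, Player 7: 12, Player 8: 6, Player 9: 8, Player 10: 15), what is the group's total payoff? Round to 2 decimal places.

674.70 dollars

Total contributed: 2 + 4 + 14 + 10 + 14 + 14 + 12 + 6 + 8 + 15 = 99; total kept: 10 × 15 − 99 = 51.
The habitat fund pays out 6.3 × 99 = 623.70 in aggregate.
Group total = 51 + 623.70 = 674.70.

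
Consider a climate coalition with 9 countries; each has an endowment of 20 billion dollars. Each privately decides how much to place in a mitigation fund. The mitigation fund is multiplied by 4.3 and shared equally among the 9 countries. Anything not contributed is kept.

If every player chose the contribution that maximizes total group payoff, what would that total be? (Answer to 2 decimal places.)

Each contributed unit returns 4.300 to the group as a whole (0.4778 to each of 9 players), which exceeds 1, so the social optimum is full contribution: group total = 4.300 × 180 = 774.00.

774.00 billion dollars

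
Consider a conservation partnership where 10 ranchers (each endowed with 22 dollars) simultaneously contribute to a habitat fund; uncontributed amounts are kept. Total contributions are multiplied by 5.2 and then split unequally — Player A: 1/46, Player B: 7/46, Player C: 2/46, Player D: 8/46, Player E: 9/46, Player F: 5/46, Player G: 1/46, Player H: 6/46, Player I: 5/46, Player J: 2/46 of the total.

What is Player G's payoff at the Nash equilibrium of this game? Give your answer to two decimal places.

Player j's private return per contributed unit is 5.2 × (j's share). Contributing is weakly dominant for j when that share is at least 1/5.2 = 0.1923, and contributing 0 is dominant otherwise.
Player E alone (share 9/46) is above the threshold, contributing 22; the remaining 9 contribute 0. Total contributed: 22.
Player G keeps 22 and receives 5.2 × 22 × 1/46 = 2.49 from the habitat fund, for a payoff of 24.49.

24.49 dollars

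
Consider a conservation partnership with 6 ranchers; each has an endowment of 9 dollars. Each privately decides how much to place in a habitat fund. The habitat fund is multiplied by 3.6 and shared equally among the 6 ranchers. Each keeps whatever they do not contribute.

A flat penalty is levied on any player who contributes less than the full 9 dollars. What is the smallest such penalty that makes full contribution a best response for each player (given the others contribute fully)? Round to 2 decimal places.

3.60 dollars

Given the others contribute fully, the best deviation is to contribute 0 (any partial contribution still incurs the fine and gives up units whose private return 0.6000 is below 1).
Deviating from 9 to 0 saves 9 dollars but forfeits the deviator's share of the drop in the habitat fund: 3.6/6 × 9 = 5.40.
So the deviation gain is 9 − 5.40 = 3.60, and the fine must be at least 3.60 dollars to wipe it out.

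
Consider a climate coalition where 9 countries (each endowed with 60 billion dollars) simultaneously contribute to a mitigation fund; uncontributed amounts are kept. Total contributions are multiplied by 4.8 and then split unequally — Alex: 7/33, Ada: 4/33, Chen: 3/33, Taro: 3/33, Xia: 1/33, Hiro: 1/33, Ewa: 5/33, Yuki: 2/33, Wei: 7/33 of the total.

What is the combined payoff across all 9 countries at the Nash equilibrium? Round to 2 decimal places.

996.00 billion dollars

Player j's private return per contributed unit is 4.8 × (j's share). Contributing is weakly dominant for j when that share is at least 1/4.8 = 0.2083, and contributing 0 is dominant otherwise.
The shares above 0.2083 belong to Alex and Wei, contributing 60 each; the remaining 7 contribute 0. Total contributed: 120.
The mitigation fund pays out 4.8 × 120 = 576.00 in total (split across the unequal shares, but the aggregate is all that matters for the group sum).
The 7 free-riders keep 60 each, adding 420. Group total = 420 + 576.00 = 996.00.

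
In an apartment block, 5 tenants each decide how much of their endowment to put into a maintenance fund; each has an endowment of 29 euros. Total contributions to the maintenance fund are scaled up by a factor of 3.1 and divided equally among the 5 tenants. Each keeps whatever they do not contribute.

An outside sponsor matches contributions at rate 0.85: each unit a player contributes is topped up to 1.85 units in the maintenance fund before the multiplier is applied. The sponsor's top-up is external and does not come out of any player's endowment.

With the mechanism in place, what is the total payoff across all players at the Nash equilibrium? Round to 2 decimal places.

831.58 euros

The effective private return per unit is now 3.1 × 1.85 / 5 = 1.1470 > 1, so every player's dominant strategy flips to full contribution.
So the Nash equilibrium is full contribution by all 5; the group earns 3.1 × 1.85 × 145 = 831.58.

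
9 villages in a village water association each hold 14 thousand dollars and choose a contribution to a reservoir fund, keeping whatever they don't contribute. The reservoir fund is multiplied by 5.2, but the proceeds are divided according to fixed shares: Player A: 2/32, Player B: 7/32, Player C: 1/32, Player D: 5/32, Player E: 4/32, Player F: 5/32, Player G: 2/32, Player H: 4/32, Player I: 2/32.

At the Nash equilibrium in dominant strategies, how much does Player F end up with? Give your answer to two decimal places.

A player with share s gets back 5.2·s per unit contributed, so full contribution is dominant for anyone with s > 1/5.2 = 0.1923 and zero contribution is dominant for anyone below.
Only Player B (7/32) clears that bar, contributing 14; the remaining 8 contribute 0. Total contributed: 14.
Player F keeps 14 and receives 5.2 × 14 × 5/32 = 11.38 from the reservoir fund, for a payoff of 25.38.

25.38 thousand dollars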